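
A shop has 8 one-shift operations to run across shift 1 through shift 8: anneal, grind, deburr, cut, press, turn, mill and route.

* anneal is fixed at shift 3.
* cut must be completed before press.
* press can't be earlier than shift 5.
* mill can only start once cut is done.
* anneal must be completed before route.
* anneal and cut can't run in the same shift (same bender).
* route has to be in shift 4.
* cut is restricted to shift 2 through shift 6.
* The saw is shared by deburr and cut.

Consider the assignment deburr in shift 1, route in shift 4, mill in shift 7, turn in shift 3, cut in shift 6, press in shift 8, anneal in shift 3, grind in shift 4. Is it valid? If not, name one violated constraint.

Yes

cut is restricted to shift 2 through shift 6 — holds.
anneal is fixed at shift 3 — holds.
press can't be earlier than shift 5 — holds.
cut must be completed before press — holds.
anneal and cut can't run in the same shift (same bender) — holds.
anneal must be completed before route — holds.
mill can only start once cut is done — holds.
route has to be in shift 4 — holds.
The saw is shared by deburr and cut — holds.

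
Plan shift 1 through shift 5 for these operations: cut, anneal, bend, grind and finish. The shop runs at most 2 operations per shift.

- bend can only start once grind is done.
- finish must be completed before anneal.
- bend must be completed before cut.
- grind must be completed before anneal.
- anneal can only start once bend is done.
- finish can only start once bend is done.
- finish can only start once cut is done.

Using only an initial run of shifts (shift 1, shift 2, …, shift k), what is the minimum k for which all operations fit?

5

The precedence chain requires at least 5 distinct shifts.
With at most 2 per shift and 5 operations, at least 3 shifts are needed.
5 works (last occupied shift: shift 5): for example cut in shift 3; grind in shift 1; anneal in shift 5; finish in shift 4; bend in shift 2.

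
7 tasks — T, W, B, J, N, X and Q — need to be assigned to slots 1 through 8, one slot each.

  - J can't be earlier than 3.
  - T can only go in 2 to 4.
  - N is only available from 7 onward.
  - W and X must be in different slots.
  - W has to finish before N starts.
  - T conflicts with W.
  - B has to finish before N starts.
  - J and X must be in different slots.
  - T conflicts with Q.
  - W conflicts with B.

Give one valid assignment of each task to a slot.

J=3; Q=1; T=2; W=1; X=2; B=2; N=7

Checking: W(1) before N(7); B(2) before N(7); J(3) != X(2); T(2) != Q(1); W(1) != B(2); W(1) != X(2); T(2) != W(1); J=3 in [3,8]; N=7 in [7,8]; T=2 in [2,4].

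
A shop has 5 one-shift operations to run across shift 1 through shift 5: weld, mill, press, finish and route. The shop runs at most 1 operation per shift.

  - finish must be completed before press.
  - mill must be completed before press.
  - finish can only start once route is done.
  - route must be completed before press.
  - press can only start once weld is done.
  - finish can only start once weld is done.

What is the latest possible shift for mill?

Downstream work caps mill at shift 4.
mill at shift 4 is achievable: press=shift 5, mill=shift 4, weld=shift 1, route=shift 2, finish=shift 3.

shift 4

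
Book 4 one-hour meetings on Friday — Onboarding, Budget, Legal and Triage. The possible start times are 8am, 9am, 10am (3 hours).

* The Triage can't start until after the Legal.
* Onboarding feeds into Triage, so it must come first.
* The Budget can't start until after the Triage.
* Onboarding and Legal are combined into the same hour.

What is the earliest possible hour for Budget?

10am

Precedence pushes Budget to at least 10am.
Budget at 10am is achievable: Onboarding=8am, Triage=9am, Legal=8am, Budget=10am.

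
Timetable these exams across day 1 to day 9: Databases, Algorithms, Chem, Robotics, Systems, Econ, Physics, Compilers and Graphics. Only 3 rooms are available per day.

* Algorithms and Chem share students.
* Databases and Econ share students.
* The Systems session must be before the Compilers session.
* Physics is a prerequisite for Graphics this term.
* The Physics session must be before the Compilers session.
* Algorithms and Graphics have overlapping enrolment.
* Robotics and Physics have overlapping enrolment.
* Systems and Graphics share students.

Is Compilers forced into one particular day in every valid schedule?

No

Compilers can be day 2 (e.g. Algorithms -> day 3; Graphics -> day 2; Chem -> day 2; Compilers -> day 2; Databases -> day 1; Robotics -> day 3; Physics -> day 1; Systems -> day 1; Econ -> day 3) or day 3 (e.g. Physics in day 1, Econ in day 3, Chem in day 2, Compilers in day 3, Algorithms in day 3, Systems in day 1, Databases in day 1, Graphics in day 2, Robotics in day 2).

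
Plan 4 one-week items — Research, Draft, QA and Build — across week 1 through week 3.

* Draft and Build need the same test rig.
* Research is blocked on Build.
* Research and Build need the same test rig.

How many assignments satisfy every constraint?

18

Splitting on Research: it can be week 2 (6), week 3 (12). Listing each branch's schedules as (Draft, QA, Build) by week number:
Research=week 2: (2,1,1) (2,2,1) (2,3,1) (3,1,1) (3,2,1) (3,3,1) — 6.
Research=week 3: (1,1,2) (1,2,2) (1,3,2) (2,1,1) (2,2,1) (2,3,1) (3,1,1) (3,1,2) (3,2,1) (3,2,2) (3,3,1) (3,3,2) — 12.
Summing: 6 + 12 = 18.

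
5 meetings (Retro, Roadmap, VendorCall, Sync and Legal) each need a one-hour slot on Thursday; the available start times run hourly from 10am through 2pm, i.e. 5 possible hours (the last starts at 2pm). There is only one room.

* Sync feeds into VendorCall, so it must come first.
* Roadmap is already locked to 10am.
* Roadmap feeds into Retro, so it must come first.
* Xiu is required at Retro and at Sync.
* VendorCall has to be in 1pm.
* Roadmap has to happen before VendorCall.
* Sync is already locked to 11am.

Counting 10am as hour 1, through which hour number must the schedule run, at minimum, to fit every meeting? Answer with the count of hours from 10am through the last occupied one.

The precedence chain requires at least 2 distinct hours.
With at most 1 per hour and 5 meetings, at least 5 hours are needed.
VendorCall can't be placed before 1pm — that is hour 4 counting from 10am — so the schedule must run through at least 4 hours.
5 works (last occupied hour: 2pm): for example Roadmap -> 10am, Legal -> 2pm, VendorCall -> 1pm, Retro -> 12pm, Sync -> 11am.

5 hours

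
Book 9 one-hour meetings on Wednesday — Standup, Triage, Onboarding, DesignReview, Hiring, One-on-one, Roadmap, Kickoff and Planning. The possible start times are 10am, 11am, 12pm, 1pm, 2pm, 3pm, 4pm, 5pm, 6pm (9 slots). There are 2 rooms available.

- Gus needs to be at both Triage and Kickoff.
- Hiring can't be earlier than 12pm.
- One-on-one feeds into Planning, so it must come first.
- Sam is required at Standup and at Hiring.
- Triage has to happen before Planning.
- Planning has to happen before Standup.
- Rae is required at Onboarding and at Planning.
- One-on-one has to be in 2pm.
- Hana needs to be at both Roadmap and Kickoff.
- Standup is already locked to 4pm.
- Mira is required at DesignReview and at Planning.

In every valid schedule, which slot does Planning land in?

3pm

One-on-one is fixed at 2pm and must come before Planning, so Planning is at least 3pm.
Standup is fixed at 4pm and must come after Planning, so Planning is at most 3pm.
So Planning must be 3pm.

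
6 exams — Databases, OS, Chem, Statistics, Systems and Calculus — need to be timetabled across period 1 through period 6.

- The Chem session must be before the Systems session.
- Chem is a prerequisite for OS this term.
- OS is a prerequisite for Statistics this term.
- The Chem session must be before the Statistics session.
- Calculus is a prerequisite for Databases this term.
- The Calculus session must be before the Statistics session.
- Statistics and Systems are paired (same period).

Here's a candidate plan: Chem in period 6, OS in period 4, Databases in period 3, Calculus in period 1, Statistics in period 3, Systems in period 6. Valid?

OS is a prerequisite for Statistics this term — violated.
Calculus is a prerequisite for Databases this term — holds.
Statistics and Systems are paired (same period) — violated.
The Chem session must be before the Systems session — violated.
The Calculus session must be before the Statistics session — holds.
Chem is a prerequisite for OS this term — violated.
The Chem session must be before the Statistics session — violated.

Invalid. The Chem session must be before the Statistics session.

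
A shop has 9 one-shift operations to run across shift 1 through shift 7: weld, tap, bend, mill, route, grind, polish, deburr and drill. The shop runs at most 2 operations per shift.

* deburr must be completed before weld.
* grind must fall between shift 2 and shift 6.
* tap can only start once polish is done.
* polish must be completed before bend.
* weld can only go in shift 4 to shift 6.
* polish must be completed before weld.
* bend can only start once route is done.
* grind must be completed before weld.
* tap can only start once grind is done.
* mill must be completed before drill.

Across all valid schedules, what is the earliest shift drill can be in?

Precedence pushes drill to at least shift 2.
drill at shift 2 is achievable: route=shift 4, weld=shift 4, drill=shift 2, mill=shift 1, polish=shift 1, bend=shift 5, tap=shift 3, deburr=shift 3, grind=shift 2.

shift 2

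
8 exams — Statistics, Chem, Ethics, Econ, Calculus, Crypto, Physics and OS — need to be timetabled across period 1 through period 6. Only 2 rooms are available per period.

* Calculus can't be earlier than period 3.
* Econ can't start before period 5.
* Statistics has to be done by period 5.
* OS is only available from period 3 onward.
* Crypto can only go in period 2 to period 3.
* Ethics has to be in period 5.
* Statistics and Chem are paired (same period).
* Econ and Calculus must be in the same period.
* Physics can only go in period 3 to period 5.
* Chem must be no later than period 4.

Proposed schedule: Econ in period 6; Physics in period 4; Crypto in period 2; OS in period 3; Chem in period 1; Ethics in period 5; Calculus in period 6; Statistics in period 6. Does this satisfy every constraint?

Invalid. Statistics has to be done by period 5.

Statistics and Chem are paired (same period) — violated.
Ethics has to be in period 5 — holds.
Physics can only go in period 3 to period 5 — holds.
Chem must be no later than period 4 — holds.
Crypto can only go in period 2 to period 3 — holds.
Statistics has to be done by period 5 — violated.
OS is only available from period 3 onward — holds.
Only 2 rooms are available per period — violated.
Calculus can't be earlier than period 3 — holds.
Econ and Calculus must be in the same period — holds.
Econ can't start before period 5 — holds.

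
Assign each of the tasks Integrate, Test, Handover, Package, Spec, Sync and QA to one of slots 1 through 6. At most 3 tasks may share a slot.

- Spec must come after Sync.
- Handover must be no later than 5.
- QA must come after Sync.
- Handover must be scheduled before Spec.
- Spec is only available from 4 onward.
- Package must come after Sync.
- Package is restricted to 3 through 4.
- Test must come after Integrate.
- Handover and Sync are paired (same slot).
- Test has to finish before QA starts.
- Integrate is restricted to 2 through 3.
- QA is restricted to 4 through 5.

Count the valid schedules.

Splitting on Integrate: it can be 2 (45), 3 (15). Listing each branch's schedules as (Test, Handover, Package, Spec, Sync, QA):
Integrate=2: (3,1,3,4,1,4) (3,1,3,4,1,5) (3,1,3,5,1,4) (3,1,3,5,1,5) (3,1,3,6,1,4) (3,1,3,6,1,5) (3,1,4,4,1,4) (3,1,4,4,1,5) (3,1,4,5,1,4) (3,1,4,5,1,5) (3,1,4,6,1,4) (3,1,4,6,1,5) (3,2,3,4,2,4) (3,2,3,4,2,5) (3,2,3,5,2,4) (3,2,3,5,2,5) (3,2,3,6,2,4) (3,2,3,6,2,5) (3,2,4,4,2,4) (3,2,4,4,2,5) (3,2,4,5,2,4) (3,2,4,5,2,5) (3,2,4,6,2,4) (3,2,4,6,2,5) (3,3,4,4,3,4) (3,3,4,4,3,5) (3,3,4,5,3,4) (3,3,4,5,3,5) (3,3,4,6,3,4) (3,3,4,6,3,5) (4,1,3,4,1,5) (4,1,3,5,1,5) (4,1,3,6,1,5) (4,1,4,4,1,5) (4,1,4,5,1,5) (4,1,4,6,1,5) (4,2,3,4,2,5) (4,2,3,5,2,5) (4,2,3,6,2,5) (4,2,4,4,2,5) (4,2,4,5,2,5) (4,2,4,6,2,5) (4,3,4,4,3,5) (4,3,4,5,3,5) (4,3,4,6,3,5) — 45.
Integrate=3: (4,1,3,4,1,5) (4,1,3,5,1,5) (4,1,3,6,1,5) (4,1,4,4,1,5) (4,1,4,5,1,5) (4,1,4,6,1,5) (4,2,3,4,2,5) (4,2,3,5,2,5) (4,2,3,6,2,5) (4,2,4,4,2,5) (4,2,4,5,2,5) (4,2,4,6,2,5) (4,3,4,4,3,5) (4,3,4,5,3,5) (4,3,4,6,3,5) — 15.
Summing: 45 + 15 = 60.

60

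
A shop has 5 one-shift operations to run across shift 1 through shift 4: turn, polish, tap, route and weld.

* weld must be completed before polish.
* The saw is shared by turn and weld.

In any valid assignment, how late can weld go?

shift 3

Downstream work caps weld at shift 3.
weld at shift 3 is achievable: weld -> shift 3; tap -> shift 1; polish -> shift 4; turn -> shift 1; route -> shift 1.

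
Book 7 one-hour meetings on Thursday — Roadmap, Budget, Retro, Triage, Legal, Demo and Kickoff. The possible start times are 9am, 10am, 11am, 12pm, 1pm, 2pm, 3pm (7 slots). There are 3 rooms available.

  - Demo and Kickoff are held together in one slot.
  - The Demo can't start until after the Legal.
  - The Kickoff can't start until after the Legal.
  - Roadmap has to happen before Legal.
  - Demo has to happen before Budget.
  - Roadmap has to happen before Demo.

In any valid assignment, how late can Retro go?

Retro at 3pm is achievable: Retro=3pm, Demo=11am, Legal=10am, Roadmap=9am, Budget=12pm, Kickoff=11am, Triage=9am.

3pm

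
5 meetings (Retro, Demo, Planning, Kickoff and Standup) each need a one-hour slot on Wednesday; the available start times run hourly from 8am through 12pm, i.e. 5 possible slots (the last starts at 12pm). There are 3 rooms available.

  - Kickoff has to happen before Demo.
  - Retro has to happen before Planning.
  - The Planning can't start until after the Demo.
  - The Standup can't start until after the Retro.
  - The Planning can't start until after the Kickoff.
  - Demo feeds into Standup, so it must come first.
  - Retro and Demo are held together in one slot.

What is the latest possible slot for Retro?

Retro must be in the same slot as Demo, which can't be before 9am, so Retro is at least 9am; downstream work caps Retro at 11am.
Retro at 11am is achievable: Retro=11am; Planning=12pm; Demo=11am; Standup=12pm; Kickoff=8am.

11am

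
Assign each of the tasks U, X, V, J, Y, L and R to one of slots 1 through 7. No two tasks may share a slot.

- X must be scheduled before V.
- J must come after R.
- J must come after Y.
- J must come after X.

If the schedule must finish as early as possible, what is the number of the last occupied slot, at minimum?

The precedence chain requires at least 2 distinct slots.
With at most 1 per slot and 7 tasks, at least 7 slots are needed.
7 works (last occupied slot: 7): for example R=3; U=6; Y=2; V=5; J=4; X=1; L=7.

7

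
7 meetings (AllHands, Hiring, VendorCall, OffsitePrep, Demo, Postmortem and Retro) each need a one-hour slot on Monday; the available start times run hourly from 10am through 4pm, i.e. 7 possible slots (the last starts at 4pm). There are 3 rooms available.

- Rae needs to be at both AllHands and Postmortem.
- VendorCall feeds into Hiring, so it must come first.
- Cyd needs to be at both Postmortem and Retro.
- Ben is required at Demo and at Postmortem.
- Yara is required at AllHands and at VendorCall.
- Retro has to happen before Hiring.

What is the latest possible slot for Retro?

Downstream work caps Retro at 3pm.
Retro at 3pm is achievable: Retro in 3pm; VendorCall in 10am; OffsitePrep in 10am; Demo in 10am; Hiring in 4pm; Postmortem in 12pm; AllHands in 11am.

3pm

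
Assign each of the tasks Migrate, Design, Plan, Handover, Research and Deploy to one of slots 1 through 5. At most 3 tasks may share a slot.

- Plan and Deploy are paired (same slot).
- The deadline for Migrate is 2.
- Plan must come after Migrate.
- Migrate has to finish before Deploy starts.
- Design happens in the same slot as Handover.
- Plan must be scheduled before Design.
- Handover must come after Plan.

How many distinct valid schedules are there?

45

Splitting on Migrate: it can be 1 (30), 2 (15). Listing each branch's schedules as (Design, Plan, Handover, Research, Deploy):
Migrate=1: (3,2,3,1,2) (3,2,3,2,2) (3,2,3,3,2) (3,2,3,4,2) (3,2,3,5,2) (4,2,4,1,2) (4,2,4,2,2) (4,2,4,3,2) (4,2,4,4,2) (4,2,4,5,2) (4,3,4,1,3) (4,3,4,2,3) (4,3,4,3,3) (4,3,4,4,3) (4,3,4,5,3) (5,2,5,1,2) (5,2,5,2,2) (5,2,5,3,2) (5,2,5,4,2) (5,2,5,5,2) (5,3,5,1,3) (5,3,5,2,3) (5,3,5,3,3) (5,3,5,4,3) (5,3,5,5,3) (5,4,5,1,4) (5,4,5,2,4) (5,4,5,3,4) (5,4,5,4,4) (5,4,5,5,4) — 30.
Migrate=2: (4,3,4,1,3) (4,3,4,2,3) (4,3,4,3,3) (4,3,4,4,3) (4,3,4,5,3) (5,3,5,1,3) (5,3,5,2,3) (5,3,5,3,3) (5,3,5,4,3) (5,3,5,5,3) (5,4,5,1,4) (5,4,5,2,4) (5,4,5,3,4) (5,4,5,4,4) (5,4,5,5,4) — 15.
Summing: 30 + 15 = 45.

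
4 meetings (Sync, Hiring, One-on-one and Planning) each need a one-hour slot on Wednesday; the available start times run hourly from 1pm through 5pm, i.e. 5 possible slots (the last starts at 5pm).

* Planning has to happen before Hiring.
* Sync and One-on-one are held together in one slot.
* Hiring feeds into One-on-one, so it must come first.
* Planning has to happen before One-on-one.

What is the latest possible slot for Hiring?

Precedence pushes Hiring to at least 2pm; downstream work caps Hiring at 4pm.
Hiring at 4pm is achievable: Sync -> 5pm; Planning -> 1pm; Hiring -> 4pm; One-on-one -> 5pm.

4pm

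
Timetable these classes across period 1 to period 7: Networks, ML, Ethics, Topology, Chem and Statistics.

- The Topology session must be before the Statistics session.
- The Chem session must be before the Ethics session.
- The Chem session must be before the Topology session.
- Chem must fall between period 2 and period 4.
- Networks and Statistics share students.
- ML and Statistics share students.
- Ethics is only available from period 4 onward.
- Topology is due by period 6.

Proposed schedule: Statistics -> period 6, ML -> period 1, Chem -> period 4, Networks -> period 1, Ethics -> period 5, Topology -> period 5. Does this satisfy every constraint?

Yes, all constraints hold

ML and Statistics share students — holds.
The Chem session must be before the Topology session — holds.
Networks and Statistics share students — holds.
The Chem session must be before the Ethics session — holds.
The Topology session must be before the Statistics session — holds.
Chem must fall between period 2 and period 4 — holds.
Topology is due by period 6 — holds.
Ethics is only available from period 4 onward — holds.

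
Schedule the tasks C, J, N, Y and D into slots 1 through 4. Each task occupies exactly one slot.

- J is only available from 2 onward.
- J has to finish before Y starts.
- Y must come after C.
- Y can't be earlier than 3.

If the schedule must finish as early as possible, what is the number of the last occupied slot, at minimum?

3

The precedence chain requires at least 2 distinct slots.
Y can't be placed before 3, so the schedule must run through at least slot 3.
3 works (last occupied slot: 3): for example C=1, N=1, Y=3, J=2, D=1.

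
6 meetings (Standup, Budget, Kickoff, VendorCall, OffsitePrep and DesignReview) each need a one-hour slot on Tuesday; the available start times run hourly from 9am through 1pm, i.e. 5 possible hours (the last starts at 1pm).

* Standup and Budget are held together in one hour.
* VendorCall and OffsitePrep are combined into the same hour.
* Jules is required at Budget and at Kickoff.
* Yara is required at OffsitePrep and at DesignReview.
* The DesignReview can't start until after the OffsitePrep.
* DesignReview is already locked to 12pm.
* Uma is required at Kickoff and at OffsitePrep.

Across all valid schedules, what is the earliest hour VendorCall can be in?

9am

VendorCall must be in the same hour as OffsitePrep, which can't be after 11am, so VendorCall is at most 11am.
VendorCall at 9am is achievable: Kickoff -> 10am, DesignReview -> 12pm, OffsitePrep -> 9am, Budget -> 9am, Standup -> 9am, VendorCall -> 9am.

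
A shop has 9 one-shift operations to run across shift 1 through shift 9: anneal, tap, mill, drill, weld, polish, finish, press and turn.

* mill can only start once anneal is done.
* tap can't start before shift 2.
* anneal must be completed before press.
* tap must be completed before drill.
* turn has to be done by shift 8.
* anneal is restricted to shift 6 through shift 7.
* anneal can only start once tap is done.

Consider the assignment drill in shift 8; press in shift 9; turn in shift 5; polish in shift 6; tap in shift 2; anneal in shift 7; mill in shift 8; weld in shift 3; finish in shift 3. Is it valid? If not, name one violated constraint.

tap can't start before shift 2 — holds.
anneal is restricted to shift 6 through shift 7 — holds.
turn has to be done by shift 8 — holds.
anneal must be completed before press — holds.
anneal can only start once tap is done — holds.
mill can only start once anneal is done — holds.
tap must be completed before drill — holds.

Yes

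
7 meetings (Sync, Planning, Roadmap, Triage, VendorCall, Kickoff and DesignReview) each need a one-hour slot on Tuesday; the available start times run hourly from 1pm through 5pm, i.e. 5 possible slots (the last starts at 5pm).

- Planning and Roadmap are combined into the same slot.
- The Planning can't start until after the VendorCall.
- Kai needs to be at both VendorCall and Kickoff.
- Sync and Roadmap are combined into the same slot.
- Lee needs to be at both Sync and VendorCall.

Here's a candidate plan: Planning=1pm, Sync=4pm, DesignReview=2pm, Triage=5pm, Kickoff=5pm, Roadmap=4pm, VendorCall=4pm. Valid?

No. The Planning can't start until after the VendorCall is not satisfied.

Kai needs to be at both VendorCall and Kickoff — holds.
Sync and Roadmap are combined into the same slot — holds.
The Planning can't start until after the VendorCall — violated.
Planning and Roadmap are combined into the same slot — violated.
Lee needs to be at both Sync and VendorCall — violated.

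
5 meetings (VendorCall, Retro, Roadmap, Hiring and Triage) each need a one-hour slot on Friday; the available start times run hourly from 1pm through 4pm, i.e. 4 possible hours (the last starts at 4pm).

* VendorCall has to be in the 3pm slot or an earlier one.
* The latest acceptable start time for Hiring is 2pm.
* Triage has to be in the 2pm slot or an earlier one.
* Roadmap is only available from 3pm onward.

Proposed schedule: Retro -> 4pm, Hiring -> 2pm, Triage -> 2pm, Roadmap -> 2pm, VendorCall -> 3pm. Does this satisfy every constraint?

Invalid. Roadmap is only available from 3pm onward.

Triage has to be in the 2pm slot or an earlier one — holds.
Roadmap is only available from 3pm onward — violated.
VendorCall has to be in the 3pm slot or an earlier one — holds.
The latest acceptable start time for Hiring is 2pm — holds.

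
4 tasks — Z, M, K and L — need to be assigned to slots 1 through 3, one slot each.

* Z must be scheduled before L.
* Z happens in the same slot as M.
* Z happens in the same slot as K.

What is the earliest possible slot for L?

2

Precedence pushes L to at least 2.
L at 2 is achievable: Z -> 1; K -> 1; M -> 1; L -> 2.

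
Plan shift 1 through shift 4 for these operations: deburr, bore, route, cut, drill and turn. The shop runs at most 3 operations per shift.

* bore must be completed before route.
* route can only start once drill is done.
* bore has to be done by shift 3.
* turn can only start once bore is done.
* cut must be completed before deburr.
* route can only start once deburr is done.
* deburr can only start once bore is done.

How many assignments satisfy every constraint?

45

Splitting on deburr: it can be shift 2 (15), shift 3 (30). Listing each branch's schedules as (bore, route, cut, drill, turn) by shift number:
deburr=shift 2: (1,3,1,1,2) (1,3,1,1,3) (1,3,1,1,4) (1,3,1,2,2) (1,3,1,2,3) (1,3,1,2,4) (1,4,1,1,2) (1,4,1,1,3) (1,4,1,1,4) (1,4,1,2,2) (1,4,1,2,3) (1,4,1,2,4) (1,4,1,3,2) (1,4,1,3,3) (1,4,1,3,4) — 15.
deburr=shift 3: (1,4,1,1,2) (1,4,1,1,3) (1,4,1,1,4) (1,4,1,2,2) (1,4,1,2,3) (1,4,1,2,4) (1,4,1,3,2) (1,4,1,3,3) (1,4,1,3,4) (1,4,2,1,2) (1,4,2,1,3) (1,4,2,1,4) (1,4,2,2,2) (1,4,2,2,3) (1,4,2,2,4) (1,4,2,3,2) (1,4,2,3,3) (1,4,2,3,4) (2,4,1,1,3) (2,4,1,1,4) (2,4,1,2,3) (2,4,1,2,4) (2,4,1,3,3) (2,4,1,3,4) (2,4,2,1,3) (2,4,2,1,4) (2,4,2,2,3) (2,4,2,2,4) (2,4,2,3,3) (2,4,2,3,4) — 30.
Summing: 15 + 30 = 45.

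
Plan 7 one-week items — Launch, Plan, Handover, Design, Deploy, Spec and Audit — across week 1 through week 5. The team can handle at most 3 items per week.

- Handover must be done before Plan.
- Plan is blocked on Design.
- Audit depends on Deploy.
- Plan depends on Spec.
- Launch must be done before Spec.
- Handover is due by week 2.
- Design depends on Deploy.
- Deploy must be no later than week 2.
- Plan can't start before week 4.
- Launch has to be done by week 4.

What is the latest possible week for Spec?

week 4

Precedence pushes Spec to at least week 2; downstream work caps Spec at week 4.
Spec at week 4 is achievable: Launch=week 1; Deploy=week 1; Design=week 2; Spec=week 4; Plan=week 5; Handover=week 1; Audit=week 2.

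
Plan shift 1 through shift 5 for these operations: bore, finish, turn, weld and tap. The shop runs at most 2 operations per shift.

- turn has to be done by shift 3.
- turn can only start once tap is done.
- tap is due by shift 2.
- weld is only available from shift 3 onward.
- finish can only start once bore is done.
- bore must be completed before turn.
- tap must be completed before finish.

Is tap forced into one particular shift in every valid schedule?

No

tap can be shift 1 (e.g. finish in shift 2; bore in shift 1; weld in shift 3; tap in shift 1; turn in shift 2) or shift 2 (e.g. bore=shift 1; weld=shift 3; turn=shift 3; finish=shift 4; tap=shift 2).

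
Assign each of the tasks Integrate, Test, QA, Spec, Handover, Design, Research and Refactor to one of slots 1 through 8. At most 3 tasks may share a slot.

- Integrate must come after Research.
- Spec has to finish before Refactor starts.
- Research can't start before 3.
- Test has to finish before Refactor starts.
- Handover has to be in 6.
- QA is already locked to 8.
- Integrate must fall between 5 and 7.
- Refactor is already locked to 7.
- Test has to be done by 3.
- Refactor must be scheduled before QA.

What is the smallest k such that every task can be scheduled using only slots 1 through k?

8 slots

The precedence chain requires at least 3 distinct slots.
With at most 3 per slot and 8 tasks, at least 3 slots are needed.
QA can't be placed before 8, so the schedule must run through at least slot 8.
8 works (last occupied slot: 8): for example Handover -> 6, Refactor -> 7, QA -> 8, Spec -> 1, Research -> 3, Test -> 1, Design -> 1, Integrate -> 5.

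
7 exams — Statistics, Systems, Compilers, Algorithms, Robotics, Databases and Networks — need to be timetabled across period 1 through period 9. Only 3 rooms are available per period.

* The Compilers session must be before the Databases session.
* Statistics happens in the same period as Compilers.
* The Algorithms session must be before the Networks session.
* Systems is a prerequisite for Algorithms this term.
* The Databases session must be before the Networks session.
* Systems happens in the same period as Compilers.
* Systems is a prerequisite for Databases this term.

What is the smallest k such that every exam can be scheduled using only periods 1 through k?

3

The precedence chain requires at least 3 distinct periods.
With at most 3 per period and 7 exams, at least 3 periods are needed.
3 works (last occupied period: period 3): for example Networks=period 3, Algorithms=period 2, Robotics=period 2, Compilers=period 1, Statistics=period 1, Systems=period 1, Databases=period 2.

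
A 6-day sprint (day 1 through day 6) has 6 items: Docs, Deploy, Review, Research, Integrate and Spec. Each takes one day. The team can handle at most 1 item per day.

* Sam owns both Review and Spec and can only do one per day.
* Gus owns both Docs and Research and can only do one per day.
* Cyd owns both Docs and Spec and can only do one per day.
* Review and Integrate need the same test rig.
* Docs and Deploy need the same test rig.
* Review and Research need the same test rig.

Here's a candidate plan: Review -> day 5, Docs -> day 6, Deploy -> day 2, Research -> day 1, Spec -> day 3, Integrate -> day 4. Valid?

Docs and Deploy need the same test rig — holds.
Gus owns both Docs and Research and can only do one per day — holds.
Sam owns both Review and Spec and can only do one per day — holds.
The team can handle at most 1 item per day — holds.
Cyd owns both Docs and Spec and can only do one per day — holds.
Review and Integrate need the same test rig — holds.
Review and Research need the same test rig — holds.

Yes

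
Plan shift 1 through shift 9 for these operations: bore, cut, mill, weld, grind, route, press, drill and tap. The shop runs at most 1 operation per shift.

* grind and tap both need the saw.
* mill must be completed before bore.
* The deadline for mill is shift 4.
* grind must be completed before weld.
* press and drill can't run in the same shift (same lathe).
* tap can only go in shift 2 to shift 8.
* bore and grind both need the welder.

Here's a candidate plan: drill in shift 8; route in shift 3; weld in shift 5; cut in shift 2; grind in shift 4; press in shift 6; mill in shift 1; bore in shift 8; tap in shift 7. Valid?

No. The shop runs at most 1 operation per shift is not satisfied.

press and drill can't run in the same shift (same lathe) — holds.
grind and tap both need the saw — holds.
mill must be completed before bore — holds.
The shop runs at most 1 operation per shift — violated.
grind must be completed before weld — holds.
tap can only go in shift 2 to shift 8 — holds.
bore and grind both need the welder — holds.
The deadline for mill is shift 4 — holds.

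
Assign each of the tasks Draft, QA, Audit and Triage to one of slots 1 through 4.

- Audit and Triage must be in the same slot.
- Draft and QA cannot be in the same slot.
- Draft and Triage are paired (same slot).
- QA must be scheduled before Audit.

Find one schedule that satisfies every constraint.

QA -> 1; Triage -> 2; Audit -> 2; Draft -> 2

Checking: QA(1) before Audit(2); Draft(2) != QA(1); Draft = Triage = 2; Audit = Triage = 2.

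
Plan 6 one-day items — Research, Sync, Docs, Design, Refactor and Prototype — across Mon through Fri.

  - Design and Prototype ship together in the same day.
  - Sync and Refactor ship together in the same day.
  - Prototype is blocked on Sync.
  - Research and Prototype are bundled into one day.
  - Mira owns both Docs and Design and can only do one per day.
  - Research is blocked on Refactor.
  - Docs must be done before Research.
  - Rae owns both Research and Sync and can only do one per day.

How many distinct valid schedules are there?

30

Splitting on Research: it can be Tue (1), Wed (4), Thu (9), Fri (16). Listing each branch's schedules as (Sync, Docs, Design, Refactor, Prototype):
Research=Tue: (Mon,Mon,Tue,Mon,Tue) — 1.
Research=Wed: (Mon,Mon,Wed,Mon,Wed) (Mon,Tue,Wed,Mon,Wed) (Tue,Mon,Wed,Tue,Wed) (Tue,Tue,Wed,Tue,Wed) — 4.
Research=Thu: (Mon,Mon,Thu,Mon,Thu) (Mon,Tue,Thu,Mon,Thu) (Mon,Wed,Thu,Mon,Thu) (Tue,Mon,Thu,Tue,Thu) (Tue,Tue,Thu,Tue,Thu) (Tue,Wed,Thu,Tue,Thu) (Wed,Mon,Thu,Wed,Thu) (Wed,Tue,Thu,Wed,Thu) (Wed,Wed,Thu,Wed,Thu) — 9.
Research=Fri: (Mon,Mon,Fri,Mon,Fri) (Mon,Tue,Fri,Mon,Fri) (Mon,Wed,Fri,Mon,Fri) (Mon,Thu,Fri,Mon,Fri) (Tue,Mon,Fri,Tue,Fri) (Tue,Tue,Fri,Tue,Fri) (Tue,Wed,Fri,Tue,Fri) (Tue,Thu,Fri,Tue,Fri) (Wed,Mon,Fri,Wed,Fri) (Wed,Tue,Fri,Wed,Fri) (Wed,Wed,Fri,Wed,Fri) (Wed,Thu,Fri,Wed,Fri) (Thu,Mon,Fri,Thu,Fri) (Thu,Tue,Fri,Thu,Fri) (Thu,Wed,Fri,Thu,Fri) (Thu,Thu,Fri,Thu,Fri) — 16.
Summing: 1 + 4 + 9 + 16 = 30.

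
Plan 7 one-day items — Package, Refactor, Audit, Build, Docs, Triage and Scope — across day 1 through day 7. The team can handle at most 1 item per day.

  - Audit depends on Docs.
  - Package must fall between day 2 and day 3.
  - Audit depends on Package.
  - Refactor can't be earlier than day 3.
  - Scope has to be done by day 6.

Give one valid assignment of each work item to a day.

Refactor=day 3, Scope=day 1, Package=day 2, Build=day 6, Docs=day 4, Audit=day 5, Triage=day 7

Checking: Package(day 2) before Audit(day 5); Docs(day 4) before Audit(day 5); Scope=day 1 in [day 1,day 6]; Refactor=day 3 in [day 3,day 7]; Package=day 2 in [day 2,day 3]; max 1 per day (cap 1).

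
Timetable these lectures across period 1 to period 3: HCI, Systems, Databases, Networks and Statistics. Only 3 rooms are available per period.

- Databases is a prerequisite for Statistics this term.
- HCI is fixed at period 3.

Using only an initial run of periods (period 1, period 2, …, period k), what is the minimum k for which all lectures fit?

The precedence chain requires at least 2 distinct periods.
With at most 3 per period and 5 lectures, at least 2 periods are needed.
HCI can't be placed before period 3, so the schedule must run through at least period 3.
3 works (last occupied period: period 3): for example Networks in period 1, HCI in period 3, Databases in period 1, Statistics in period 2, Systems in period 1.

3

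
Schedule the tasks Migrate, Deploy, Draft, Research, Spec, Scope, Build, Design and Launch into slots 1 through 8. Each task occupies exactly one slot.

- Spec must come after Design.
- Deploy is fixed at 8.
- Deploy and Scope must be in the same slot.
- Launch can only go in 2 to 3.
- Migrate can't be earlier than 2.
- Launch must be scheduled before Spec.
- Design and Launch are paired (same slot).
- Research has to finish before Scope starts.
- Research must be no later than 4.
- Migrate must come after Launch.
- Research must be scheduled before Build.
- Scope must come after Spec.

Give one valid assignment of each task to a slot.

Research -> 1, Migrate -> 3, Scope -> 8, Launch -> 2, Deploy -> 8, Draft -> 1, Spec -> 3, Build -> 2, Design -> 2

Checking: Research(1) before Build(2); Research(1) before Scope(8); Design(2) before Spec(3); Spec(3) before Scope(8); Launch(2) before Migrate(3); Launch(2) before Spec(3); Design = Launch = 2; Deploy = Scope = 8; Deploy=8 in [8,8]; Research=1 in [1,4]; Launch=2 in [2,3]; Migrate=3 in [2,8].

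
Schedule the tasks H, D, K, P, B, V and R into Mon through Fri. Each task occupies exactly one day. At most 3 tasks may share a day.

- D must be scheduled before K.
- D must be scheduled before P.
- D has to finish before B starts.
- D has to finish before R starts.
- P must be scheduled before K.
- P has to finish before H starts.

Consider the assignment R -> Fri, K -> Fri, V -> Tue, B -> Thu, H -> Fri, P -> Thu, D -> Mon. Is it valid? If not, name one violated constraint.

Yes

P must be scheduled before K — holds.
At most 3 tasks may share a day — holds.
D must be scheduled before K — holds.
P has to finish before H starts — holds.
D has to finish before B starts — holds.
D must be scheduled before P — holds.
D has to finish before R starts — holds.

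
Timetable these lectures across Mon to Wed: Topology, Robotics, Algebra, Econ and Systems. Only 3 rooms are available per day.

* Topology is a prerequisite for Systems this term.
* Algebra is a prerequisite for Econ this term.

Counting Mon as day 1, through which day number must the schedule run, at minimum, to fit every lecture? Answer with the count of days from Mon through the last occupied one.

2

The precedence chain requires at least 2 distinct days.
With at most 3 per day and 5 lectures, at least 2 days are needed.
2 works (last occupied day: Tue): for example Econ -> Tue, Algebra -> Mon, Systems -> Tue, Topology -> Mon, Robotics -> Mon.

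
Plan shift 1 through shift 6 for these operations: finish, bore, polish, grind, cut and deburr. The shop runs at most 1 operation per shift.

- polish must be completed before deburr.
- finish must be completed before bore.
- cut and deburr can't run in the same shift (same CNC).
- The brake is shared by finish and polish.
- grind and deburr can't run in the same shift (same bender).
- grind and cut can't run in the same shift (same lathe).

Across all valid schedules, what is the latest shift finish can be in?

Downstream work caps finish at shift 5.
finish at shift 5 is achievable: grind in shift 3, finish in shift 5, deburr in shift 2, cut in shift 4, polish in shift 1, bore in shift 6.

shift 5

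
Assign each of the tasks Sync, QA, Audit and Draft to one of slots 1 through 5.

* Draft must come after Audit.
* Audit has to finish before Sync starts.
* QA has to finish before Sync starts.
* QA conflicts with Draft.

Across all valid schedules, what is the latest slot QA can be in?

Downstream work caps QA at 4.
QA at 4 is achievable: Sync in 5; QA in 4; Draft in 2; Audit in 1.

4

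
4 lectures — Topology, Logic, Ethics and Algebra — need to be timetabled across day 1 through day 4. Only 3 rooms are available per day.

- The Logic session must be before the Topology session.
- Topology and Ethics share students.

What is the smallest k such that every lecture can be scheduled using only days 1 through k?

2

The precedence chain requires at least 2 distinct days.
With at most 3 per day and 4 lectures, at least 2 days are needed.
2 works (last occupied day: day 2): for example Algebra -> day 1; Logic -> day 1; Ethics -> day 1; Topology -> day 2.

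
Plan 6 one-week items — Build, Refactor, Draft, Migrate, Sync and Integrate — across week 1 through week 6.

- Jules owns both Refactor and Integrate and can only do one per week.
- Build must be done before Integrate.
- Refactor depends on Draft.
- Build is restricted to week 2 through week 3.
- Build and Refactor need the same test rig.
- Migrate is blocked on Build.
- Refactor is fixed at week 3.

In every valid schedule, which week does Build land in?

Build's window is week 2–week 3.
Refactor is fixed at week 3, and Build can't share a week with Refactor.
So Build must be week 2.

week 2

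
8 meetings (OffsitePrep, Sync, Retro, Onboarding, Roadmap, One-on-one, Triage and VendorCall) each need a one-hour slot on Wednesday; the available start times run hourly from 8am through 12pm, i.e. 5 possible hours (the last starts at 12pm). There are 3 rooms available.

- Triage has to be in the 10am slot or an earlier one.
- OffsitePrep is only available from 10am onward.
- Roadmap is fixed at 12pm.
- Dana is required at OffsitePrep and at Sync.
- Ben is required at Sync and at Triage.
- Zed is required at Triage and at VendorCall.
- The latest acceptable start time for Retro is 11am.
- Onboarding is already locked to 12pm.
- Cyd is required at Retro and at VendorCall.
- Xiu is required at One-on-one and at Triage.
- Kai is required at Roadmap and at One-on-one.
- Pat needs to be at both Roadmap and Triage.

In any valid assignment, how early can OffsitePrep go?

OffsitePrep is available from 10am.
OffsitePrep at 10am is achievable: OffsitePrep=10am; One-on-one=9am; Sync=9am; Triage=8am; Roadmap=12pm; Onboarding=12pm; Retro=8am; VendorCall=9am.

10am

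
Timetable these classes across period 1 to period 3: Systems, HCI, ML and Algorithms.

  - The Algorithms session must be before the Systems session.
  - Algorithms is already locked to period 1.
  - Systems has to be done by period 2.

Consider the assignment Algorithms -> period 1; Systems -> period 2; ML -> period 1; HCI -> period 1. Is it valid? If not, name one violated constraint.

Valid

Algorithms is already locked to period 1 — holds.
The Algorithms session must be before the Systems session — holds.
Systems has to be done by period 2 — holds.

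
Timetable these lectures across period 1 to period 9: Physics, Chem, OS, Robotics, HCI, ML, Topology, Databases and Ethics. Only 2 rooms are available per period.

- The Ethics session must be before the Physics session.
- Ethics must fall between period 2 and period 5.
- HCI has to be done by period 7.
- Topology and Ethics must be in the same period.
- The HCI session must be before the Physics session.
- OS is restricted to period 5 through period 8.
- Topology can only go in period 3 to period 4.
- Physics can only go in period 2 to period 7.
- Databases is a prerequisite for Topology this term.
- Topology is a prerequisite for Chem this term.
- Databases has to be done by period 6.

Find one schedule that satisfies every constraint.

Physics -> period 4, HCI -> period 1, Chem -> period 4, Topology -> period 3, Ethics -> period 3, ML -> period 2, OS -> period 5, Robotics -> period 2, Databases -> period 1

Checking: Ethics(period 3) before Physics(period 4); Topology(period 3) before Chem(period 4); Databases(period 1) before Topology(period 3); HCI(period 1) before Physics(period 4); Topology = Ethics = period 3; OS=period 5 in [period 5,period 8]; HCI=period 1 in [period 1,period 7]; Ethics=period 3 in [period 2,period 5]; Topology=period 3 in [period 3,period 4]; Physics=period 4 in [period 2,period 7]; Databases=period 1 in [period 1,period 6]; max 2 per period (cap 2).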